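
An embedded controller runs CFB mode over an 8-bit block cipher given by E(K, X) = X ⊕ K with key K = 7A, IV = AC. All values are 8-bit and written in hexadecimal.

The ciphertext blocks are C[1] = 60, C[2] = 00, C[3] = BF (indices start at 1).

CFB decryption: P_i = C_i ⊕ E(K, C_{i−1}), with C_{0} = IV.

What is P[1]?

P[1]: E(K, AC) = D6; 60 ⊕ D6 = B6.

P[1] = B6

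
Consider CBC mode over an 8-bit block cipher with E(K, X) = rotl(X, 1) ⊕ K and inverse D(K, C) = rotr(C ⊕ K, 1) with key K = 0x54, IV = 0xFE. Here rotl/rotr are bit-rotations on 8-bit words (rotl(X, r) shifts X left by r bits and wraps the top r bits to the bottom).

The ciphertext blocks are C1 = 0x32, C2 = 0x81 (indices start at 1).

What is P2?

CBC decryption: P_i = D(K, C_i) ⊕ C_{i−1}, with C_{0} = IV.
P2: D(K, 0x81) = 0xEA; 0xEA ⊕ 0x32 = 0xD8.

P2 = 0xD8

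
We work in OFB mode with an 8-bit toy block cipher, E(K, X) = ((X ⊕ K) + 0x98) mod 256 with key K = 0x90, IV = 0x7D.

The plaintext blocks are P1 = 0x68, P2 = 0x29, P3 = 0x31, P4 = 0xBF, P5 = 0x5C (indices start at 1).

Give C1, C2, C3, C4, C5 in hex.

C1 = 0xED, C2 = 0x84, C3 = 0xE4, C4 = 0x62, C5 = 0xB9

OFB encryption: S_i = E(K, S_{i−1}) with S_{0} = IV; C_i = P_i ⊕ S_i.
C1: S = E(K, 0x7D) = 0x85; 0x68 ⊕ 0x85 = 0xED.
C2: S = E(K, 0x85) = 0xAD; 0x29 ⊕ 0xAD = 0x84.
C3: S = E(K, 0xAD) = 0xD5; 0x31 ⊕ 0xD5 = 0xE4.
C4: S = E(K, 0xD5) = 0xDD; 0xBF ⊕ 0xDD = 0x62.
C5: S = E(K, 0xDD) = 0xE5; 0x5C ⊕ 0xE5 = 0xB9.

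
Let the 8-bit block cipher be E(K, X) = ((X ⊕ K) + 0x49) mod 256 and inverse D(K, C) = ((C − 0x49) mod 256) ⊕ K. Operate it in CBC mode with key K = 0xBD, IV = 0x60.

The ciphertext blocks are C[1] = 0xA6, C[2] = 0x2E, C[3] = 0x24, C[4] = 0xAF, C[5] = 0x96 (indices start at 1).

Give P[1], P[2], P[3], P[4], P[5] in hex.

P[1] = 0x80, P[2] = 0xFE, P[3] = 0x48, P[4] = 0xFF, P[5] = 0x5F

CBC decryption: P_i = D(K, C_i) ⊕ C_{i−1}, with C_{0} = IV.
P[1]: D(K, 0xA6) = 0xE0; 0xE0 ⊕ 0x60 = 0x80.
P[2]: D(K, 0x2E) = 0x58; 0x58 ⊕ 0xA6 = 0xFE.
P[3]: D(K, 0x24) = 0x66; 0x66 ⊕ 0x2E = 0x48.
P[4]: D(K, 0xAF) = 0xDB; 0xDB ⊕ 0x24 = 0xFF.
P[5]: D(K, 0x96) = 0xF0; 0xF0 ⊕ 0xAF = 0x5F.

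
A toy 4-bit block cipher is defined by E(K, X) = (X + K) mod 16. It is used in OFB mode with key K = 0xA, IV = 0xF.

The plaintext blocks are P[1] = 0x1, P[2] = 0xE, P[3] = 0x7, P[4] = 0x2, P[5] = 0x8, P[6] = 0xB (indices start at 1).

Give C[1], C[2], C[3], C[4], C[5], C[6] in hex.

C[1] = 0x8, C[2] = 0xD, C[3] = 0xA, C[4] = 0x5, C[5] = 0x9, C[6] = 0x0

OFB encryption: S_i = E(K, S_{i−1}) with S_{0} = IV; C_i = P_i ⊕ S_i.
C[1]: S = E(K, 0xF) = 0x9; 0x1 ⊕ 0x9 = 0x8.
C[2]: S = E(K, 0x9) = 0x3; 0xE ⊕ 0x3 = 0xD.
C[3]: S = E(K, 0x3) = 0xD; 0x7 ⊕ 0xD = 0xA.
C[4]: S = E(K, 0xD) = 0x7; 0x2 ⊕ 0x7 = 0x5.
C[5]: S = E(K, 0x7) = 0x1; 0x8 ⊕ 0x1 = 0x9.
C[6]: S = E(K, 0x1) = 0xB; 0xB ⊕ 0xB = 0x0.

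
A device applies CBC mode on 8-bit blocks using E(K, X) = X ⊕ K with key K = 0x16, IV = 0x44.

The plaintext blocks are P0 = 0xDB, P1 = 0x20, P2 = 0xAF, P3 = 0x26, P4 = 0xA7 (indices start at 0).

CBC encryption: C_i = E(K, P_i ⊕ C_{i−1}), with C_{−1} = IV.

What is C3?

C3 = 0x36

C0: P0 ⊕ 0x44 = 0x9F; E(K, 0x9F) = 0x89.
C1: P1 ⊕ 0x89 = 0xA9; E(K, 0xA9) = 0xBF.
C2: P2 ⊕ 0xBF = 0x10; E(K, 0x10) = 0x06.
C3: P3 ⊕ 0x06 = 0x20; E(K, 0x20) = 0x36.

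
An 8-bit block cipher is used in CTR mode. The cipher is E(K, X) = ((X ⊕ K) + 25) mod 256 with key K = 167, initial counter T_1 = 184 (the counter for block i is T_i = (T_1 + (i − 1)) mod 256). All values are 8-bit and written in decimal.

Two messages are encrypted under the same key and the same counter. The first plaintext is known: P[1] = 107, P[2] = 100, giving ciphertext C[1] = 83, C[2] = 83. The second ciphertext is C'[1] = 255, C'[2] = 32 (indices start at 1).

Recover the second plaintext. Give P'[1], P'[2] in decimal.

P'[1] = 199, P'[2] = 23

In CTR with a reused counter, both messages share the same keystream S_i, so C_i ⊕ C'_i = P_i ⊕ P'_i and thus P'_i = P_i ⊕ C_i ⊕ C'_i.
P'[1]: 107 ⊕ 83 ⊕ 255 = 199.
P'[2]: 100 ⊕ 83 ⊕ 32 = 23.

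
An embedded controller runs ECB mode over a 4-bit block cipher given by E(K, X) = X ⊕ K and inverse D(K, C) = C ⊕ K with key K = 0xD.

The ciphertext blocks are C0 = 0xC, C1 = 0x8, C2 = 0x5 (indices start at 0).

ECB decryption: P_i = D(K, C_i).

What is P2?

P2 = 0x8

P2: D(K, 0x5) = 0x8.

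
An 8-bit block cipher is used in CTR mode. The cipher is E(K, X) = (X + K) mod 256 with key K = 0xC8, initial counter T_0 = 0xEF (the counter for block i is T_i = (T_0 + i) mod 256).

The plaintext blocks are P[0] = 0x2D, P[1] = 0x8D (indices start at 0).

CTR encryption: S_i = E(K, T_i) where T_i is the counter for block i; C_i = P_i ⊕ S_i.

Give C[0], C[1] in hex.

C[0] = 0x9A, C[1] = 0x35

C[0]: T = 0xEF, S = E(K, T) = 0xB7; 0x2D ⊕ 0xB7 = 0x9A.
C[1]: T = 0xF0, S = E(K, T) = 0xB8; 0x8D ⊕ 0xB8 = 0x35.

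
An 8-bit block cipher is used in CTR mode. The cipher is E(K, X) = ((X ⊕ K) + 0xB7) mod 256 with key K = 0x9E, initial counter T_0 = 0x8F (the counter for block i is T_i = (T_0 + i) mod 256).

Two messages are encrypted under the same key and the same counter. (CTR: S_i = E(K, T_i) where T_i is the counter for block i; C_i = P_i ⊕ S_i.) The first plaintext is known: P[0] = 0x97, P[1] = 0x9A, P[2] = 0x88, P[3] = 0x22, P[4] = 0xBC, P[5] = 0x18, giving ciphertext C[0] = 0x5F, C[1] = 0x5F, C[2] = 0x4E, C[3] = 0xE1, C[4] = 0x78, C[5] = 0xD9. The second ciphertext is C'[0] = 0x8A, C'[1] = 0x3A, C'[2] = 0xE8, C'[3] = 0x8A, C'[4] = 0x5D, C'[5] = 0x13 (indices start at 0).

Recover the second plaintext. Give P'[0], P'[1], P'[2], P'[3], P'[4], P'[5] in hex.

P'[0] = 0x42, P'[1] = 0xFF, P'[2] = 0x2E, P'[3] = 0x49, P'[4] = 0x99, P'[5] = 0xD2

In CTR with a reused counter, both messages share the same keystream S_i, so C_i ⊕ C'_i = P_i ⊕ P'_i and thus P'_i = P_i ⊕ C_i ⊕ C'_i.
P'[0]: 0x97 ⊕ 0x5F ⊕ 0x8A = 0x42.
P'[1]: 0x9A ⊕ 0x5F ⊕ 0x3A = 0xFF.
P'[2]: 0x88 ⊕ 0x4E ⊕ 0xE8 = 0x2E.
P'[3]: 0x22 ⊕ 0xE1 ⊕ 0x8A = 0x49.
P'[4]: 0xBC ⊕ 0x78 ⊕ 0x5D = 0x99.
P'[5]: 0x18 ⊕ 0xD9 ⊕ 0x13 = 0xD2.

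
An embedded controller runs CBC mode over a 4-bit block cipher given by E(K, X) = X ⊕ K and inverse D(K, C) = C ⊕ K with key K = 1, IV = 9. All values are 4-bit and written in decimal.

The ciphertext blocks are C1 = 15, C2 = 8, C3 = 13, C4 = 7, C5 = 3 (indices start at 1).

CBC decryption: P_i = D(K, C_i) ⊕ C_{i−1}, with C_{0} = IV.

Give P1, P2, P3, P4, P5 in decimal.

P1: D(K, 15) = 14; 14 ⊕ 9 = 7.
P2: D(K, 8) = 9; 9 ⊕ 15 = 6.
P3: D(K, 13) = 12; 12 ⊕ 8 = 4.
P4: D(K, 7) = 6; 6 ⊕ 13 = 11.
P5: D(K, 3) = 2; 2 ⊕ 7 = 5.

P1 = 7, P2 = 6, P3 = 4, P4 = 11, P5 = 5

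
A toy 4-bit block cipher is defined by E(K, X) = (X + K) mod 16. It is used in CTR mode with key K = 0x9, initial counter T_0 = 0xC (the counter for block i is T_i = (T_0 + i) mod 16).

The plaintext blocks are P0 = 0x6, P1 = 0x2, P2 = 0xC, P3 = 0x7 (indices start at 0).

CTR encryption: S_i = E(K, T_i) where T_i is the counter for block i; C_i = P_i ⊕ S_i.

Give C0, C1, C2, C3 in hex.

C0 = 0x3, C1 = 0x4, C2 = 0xB, C3 = 0xF

C0: T = 0xC, S = E(K, T) = 0x5; 0x6 ⊕ 0x5 = 0x3.
C1: T = 0xD, S = E(K, T) = 0x6; 0x2 ⊕ 0x6 = 0x4.
C2: T = 0xE, S = E(K, T) = 0x7; 0xC ⊕ 0x7 = 0xB.
C3: T = 0xF, S = E(K, T) = 0x8; 0x7 ⊕ 0x8 = 0xF.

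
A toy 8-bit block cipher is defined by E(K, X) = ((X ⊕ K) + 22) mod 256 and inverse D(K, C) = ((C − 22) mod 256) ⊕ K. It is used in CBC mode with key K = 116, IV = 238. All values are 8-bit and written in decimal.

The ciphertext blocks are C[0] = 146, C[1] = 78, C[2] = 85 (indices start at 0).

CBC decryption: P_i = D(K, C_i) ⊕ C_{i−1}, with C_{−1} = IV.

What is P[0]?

P[0] = 230

P[0]: D(K, 146) = 8; 8 ⊕ 238 = 230.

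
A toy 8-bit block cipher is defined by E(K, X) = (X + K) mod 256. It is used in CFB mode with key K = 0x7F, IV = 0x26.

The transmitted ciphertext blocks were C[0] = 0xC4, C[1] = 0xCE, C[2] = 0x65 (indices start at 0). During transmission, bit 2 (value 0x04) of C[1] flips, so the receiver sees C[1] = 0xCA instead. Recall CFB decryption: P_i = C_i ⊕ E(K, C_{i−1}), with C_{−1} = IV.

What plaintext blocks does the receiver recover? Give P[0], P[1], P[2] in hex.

P[0] = 0x61, P[1] = 0x89, P[2] = 0x2C

Only C[1] changed, to 0xCA. In CFB, a change in C_i flips the same bit in P_i and garbles P_{i+1}. Decrypting the received ciphertext:
P[0]: E(K, 0x26) = 0xA5; 0xC4 ⊕ 0xA5 = 0x61.
P[1]: E(K, 0xC4) = 0x43; 0xCA ⊕ 0x43 = 0x89.
P[2]: E(K, 0xCA) = 0x49; 0x65 ⊕ 0x49 = 0x2C.
Blocks that differ from the original plaintext: P[1], P[2].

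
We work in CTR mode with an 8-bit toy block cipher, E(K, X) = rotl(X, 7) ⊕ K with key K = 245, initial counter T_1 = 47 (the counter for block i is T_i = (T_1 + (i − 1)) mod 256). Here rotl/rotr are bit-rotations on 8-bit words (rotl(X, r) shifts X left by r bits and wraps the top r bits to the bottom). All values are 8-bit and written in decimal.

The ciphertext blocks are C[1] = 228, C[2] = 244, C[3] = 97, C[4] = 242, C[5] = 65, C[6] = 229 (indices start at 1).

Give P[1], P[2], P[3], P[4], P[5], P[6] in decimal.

P[1] = 134, P[2] = 25, P[3] = 12, P[4] = 30, P[5] = 45, P[6] = 10

CTR decryption: S_i = E(K, T_i) where T_i is the counter for block i; P_i = C_i ⊕ S_i.
P[1]: T = 47, S = E(K, T) = 98; 228 ⊕ 98 = 134.
P[2]: T = 48, S = E(K, T) = 237; 244 ⊕ 237 = 25.
P[3]: T = 49, S = E(K, T) = 109; 97 ⊕ 109 = 12.
P[4]: T = 50, S = E(K, T) = 236; 242 ⊕ 236 = 30.
P[5]: T = 51, S = E(K, T) = 108; 65 ⊕ 108 = 45.
P[6]: T = 52, S = E(K, T) = 239; 229 ⊕ 239 = 10.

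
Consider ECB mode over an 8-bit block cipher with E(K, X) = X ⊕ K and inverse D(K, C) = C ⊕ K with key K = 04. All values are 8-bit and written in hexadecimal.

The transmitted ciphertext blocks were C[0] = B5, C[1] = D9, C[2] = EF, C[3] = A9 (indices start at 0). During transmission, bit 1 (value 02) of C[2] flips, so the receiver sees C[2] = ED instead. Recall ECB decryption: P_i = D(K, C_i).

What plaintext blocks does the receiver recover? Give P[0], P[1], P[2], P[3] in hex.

Only C[2] changed, to ED. In ECB, a change in C_i affects only P_i. Decrypting the received ciphertext:
P[0]: D(K, B5) = B1.
P[1]: D(K, D9) = DD.
P[2]: D(K, ED) = E9.
P[3]: D(K, A9) = AD.
Blocks that differ from the original plaintext: P[2].

P[0] = B1, P[1] = DD, P[2] = E9, P[3] = AD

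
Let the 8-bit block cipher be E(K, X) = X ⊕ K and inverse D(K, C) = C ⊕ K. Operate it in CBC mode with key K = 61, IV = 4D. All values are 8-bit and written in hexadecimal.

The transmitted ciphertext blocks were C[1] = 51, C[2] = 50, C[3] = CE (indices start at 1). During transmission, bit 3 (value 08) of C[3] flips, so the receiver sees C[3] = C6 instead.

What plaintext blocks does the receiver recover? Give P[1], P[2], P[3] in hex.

CBC decryption: P_i = D(K, C_i) ⊕ C_{i−1}, with C_{0} = IV.
Only C[3] changed, to C6. In CBC, a change in C_i garbles P_i and flips the same bit in P_{i+1}. Decrypting the received ciphertext:
P[1]: D(K, 51) = 30; 30 ⊕ 4D = 7D.
P[2]: D(K, 50) = 31; 31 ⊕ 51 = 60.
P[3]: D(K, C6) = A7; A7 ⊕ 50 = F7.
Blocks that differ from the original plaintext: P[3].

P[1] = 7D, P[2] = 60, P[3] = F7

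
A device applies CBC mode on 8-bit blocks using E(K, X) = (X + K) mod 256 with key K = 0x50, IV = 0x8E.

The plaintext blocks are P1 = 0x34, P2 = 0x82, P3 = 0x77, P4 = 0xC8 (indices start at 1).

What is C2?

CBC encryption: C_i = E(K, P_i ⊕ C_{i−1}), with C_{0} = IV.
C1: P1 ⊕ 0x8E = 0xBA; E(K, 0xBA) = 0x0A.
C2: P2 ⊕ 0x0A = 0x88; E(K, 0x88) = 0xD8.

C2 = 0xD8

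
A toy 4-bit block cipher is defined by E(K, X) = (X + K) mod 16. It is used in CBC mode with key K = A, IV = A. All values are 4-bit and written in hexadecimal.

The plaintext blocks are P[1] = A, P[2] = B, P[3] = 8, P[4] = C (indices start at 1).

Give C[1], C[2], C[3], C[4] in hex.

C[1] = A, C[2] = B, C[3] = D, C[4] = B

CBC encryption: C_i = E(K, P_i ⊕ C_{i−1}), with C_{0} = IV.
C[1]: P[1] ⊕ A = 0; E(K, 0) = A.
C[2]: P[2] ⊕ A = 1; E(K, 1) = B.
C[3]: P[3] ⊕ B = 3; E(K, 3) = D.
C[4]: P[4] ⊕ D = 1; E(K, 1) = B.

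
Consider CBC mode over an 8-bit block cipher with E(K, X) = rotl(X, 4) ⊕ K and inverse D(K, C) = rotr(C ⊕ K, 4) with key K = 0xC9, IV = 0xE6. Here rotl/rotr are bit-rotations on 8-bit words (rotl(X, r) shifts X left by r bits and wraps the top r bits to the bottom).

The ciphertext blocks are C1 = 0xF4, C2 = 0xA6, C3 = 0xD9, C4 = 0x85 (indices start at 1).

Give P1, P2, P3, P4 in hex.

CBC decryption: P_i = D(K, C_i) ⊕ C_{i−1}, with C_{0} = IV.
P1: D(K, 0xF4) = 0xD3; 0xD3 ⊕ 0xE6 = 0x35.
P2: D(K, 0xA6) = 0xF6; 0xF6 ⊕ 0xF4 = 0x02.
P3: D(K, 0xD9) = 0x01; 0x01 ⊕ 0xA6 = 0xA7.
P4: D(K, 0x85) = 0xC4; 0xC4 ⊕ 0xD9 = 0x1D.

P1 = 0x35, P2 = 0x02, P3 = 0xA7, P4 = 0x1D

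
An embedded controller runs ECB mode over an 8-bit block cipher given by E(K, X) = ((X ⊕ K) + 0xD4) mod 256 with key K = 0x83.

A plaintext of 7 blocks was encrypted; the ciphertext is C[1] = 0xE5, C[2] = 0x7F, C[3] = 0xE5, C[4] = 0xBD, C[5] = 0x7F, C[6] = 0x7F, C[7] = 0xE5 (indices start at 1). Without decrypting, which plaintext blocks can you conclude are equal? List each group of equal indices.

P[1] = P[3] = P[7]; P[2] = P[5] = P[6]

ECB encrypts each block independently with the same key, so equal ciphertext blocks imply equal plaintext blocks.
C[1] = C[3] = C[7] = 0xE5, so P[1] = P[3] = P[7].
C[2] = C[5] = C[6] = 0x7F, so P[2] = P[5] = P[6].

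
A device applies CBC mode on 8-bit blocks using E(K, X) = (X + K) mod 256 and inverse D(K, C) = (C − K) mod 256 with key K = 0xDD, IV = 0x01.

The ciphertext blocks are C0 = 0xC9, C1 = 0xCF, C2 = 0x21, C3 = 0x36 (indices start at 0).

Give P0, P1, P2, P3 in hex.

P0 = 0xED, P1 = 0x3B, P2 = 0x8B, P3 = 0x78

CBC decryption: P_i = D(K, C_i) ⊕ C_{i−1}, with C_{−1} = IV.
P0: D(K, 0xC9) = 0xEC; 0xEC ⊕ 0x01 = 0xED.
P1: D(K, 0xCF) = 0xF2; 0xF2 ⊕ 0xC9 = 0x3B.
P2: D(K, 0x21) = 0x44; 0x44 ⊕ 0xCF = 0x8B.
P3: D(K, 0x36) = 0x59; 0x59 ⊕ 0x21 = 0x78.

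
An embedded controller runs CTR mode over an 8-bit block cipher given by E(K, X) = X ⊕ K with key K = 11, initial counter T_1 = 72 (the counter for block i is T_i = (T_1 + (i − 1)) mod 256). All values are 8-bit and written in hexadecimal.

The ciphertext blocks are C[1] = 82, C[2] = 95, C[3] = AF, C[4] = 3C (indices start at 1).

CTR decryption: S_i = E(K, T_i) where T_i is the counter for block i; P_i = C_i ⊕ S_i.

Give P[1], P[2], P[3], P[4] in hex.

P[1]: T = 72, S = E(K, T) = 63; 82 ⊕ 63 = E1.
P[2]: T = 73, S = E(K, T) = 62; 95 ⊕ 62 = F7.
P[3]: T = 74, S = E(K, T) = 65; AF ⊕ 65 = CA.
P[4]: T = 75, S = E(K, T) = 64; 3C ⊕ 64 = 58.

P[1] = E1, P[2] = F7, P[3] = CA, P[4] = 58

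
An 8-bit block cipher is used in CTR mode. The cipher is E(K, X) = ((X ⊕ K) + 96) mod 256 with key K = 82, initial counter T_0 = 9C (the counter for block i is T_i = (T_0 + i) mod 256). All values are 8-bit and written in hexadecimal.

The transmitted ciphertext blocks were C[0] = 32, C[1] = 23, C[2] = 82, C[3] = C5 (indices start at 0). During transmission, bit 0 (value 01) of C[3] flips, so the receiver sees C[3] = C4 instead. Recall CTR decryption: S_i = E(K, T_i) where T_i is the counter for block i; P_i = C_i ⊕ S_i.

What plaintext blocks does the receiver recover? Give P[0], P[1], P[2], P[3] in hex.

P[0] = 86, P[1] = 96, P[2] = 30, P[3] = 77

Only C[3] changed, to C4. In CTR, a change in C_i flips the same bit in P_i only; the keystream is unaffected. Decrypting the received ciphertext:
P[0]: T = 9C, S = E(K, T) = B4; 32 ⊕ B4 = 86.
P[1]: T = 9D, S = E(K, T) = B5; 23 ⊕ B5 = 96.
P[2]: T = 9E, S = E(K, T) = B2; 82 ⊕ B2 = 30.
P[3]: T = 9F, S = E(K, T) = B3; C4 ⊕ B3 = 77.
Blocks that differ from the original plaintext: P[3].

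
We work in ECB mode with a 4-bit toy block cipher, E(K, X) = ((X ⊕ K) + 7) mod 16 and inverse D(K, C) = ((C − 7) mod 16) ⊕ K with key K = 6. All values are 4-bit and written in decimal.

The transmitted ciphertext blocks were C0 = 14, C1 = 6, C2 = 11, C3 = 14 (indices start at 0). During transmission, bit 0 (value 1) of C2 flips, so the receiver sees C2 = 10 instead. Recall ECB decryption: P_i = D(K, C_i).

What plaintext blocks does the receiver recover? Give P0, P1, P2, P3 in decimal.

Only C2 changed, to 10. In ECB, a change in C_i affects only P_i. Decrypting the received ciphertext:
P0: D(K, 14) = 1.
P1: D(K, 6) = 9.
P2: D(K, 10) = 5.
P3: D(K, 14) = 1.
Blocks that differ from the original plaintext: P2.

P0 = 1, P1 = 9, P2 = 5, P3 = 1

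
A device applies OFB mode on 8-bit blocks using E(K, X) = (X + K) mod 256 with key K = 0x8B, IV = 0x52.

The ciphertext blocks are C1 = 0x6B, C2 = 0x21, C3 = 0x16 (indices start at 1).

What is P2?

P2 = 0x49

OFB decryption: S_i = E(K, S_{i−1}) with S_{0} = IV; P_i = C_i ⊕ S_i.
P1: S = E(K, 0x52) = 0xDD; 0x6B ⊕ 0xDD = 0xB6.
P2: S = E(K, 0xDD) = 0x68; 0x21 ⊕ 0x68 = 0x49.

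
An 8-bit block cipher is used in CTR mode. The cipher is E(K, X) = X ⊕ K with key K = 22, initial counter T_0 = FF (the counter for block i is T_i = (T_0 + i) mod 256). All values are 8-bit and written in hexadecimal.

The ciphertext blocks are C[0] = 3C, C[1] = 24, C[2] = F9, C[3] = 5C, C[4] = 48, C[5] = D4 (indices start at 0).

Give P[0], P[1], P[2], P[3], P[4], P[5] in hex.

CTR decryption: S_i = E(K, T_i) where T_i is the counter for block i; P_i = C_i ⊕ S_i.
P[0]: T = FF, S = E(K, T) = DD; 3C ⊕ DD = E1.
P[1]: T = 00, S = E(K, T) = 22; 24 ⊕ 22 = 06.
P[2]: T = 01, S = E(K, T) = 23; F9 ⊕ 23 = DA.
P[3]: T = 02, S = E(K, T) = 20; 5C ⊕ 20 = 7C.
P[4]: T = 03, S = E(K, T) = 21; 48 ⊕ 21 = 69.
P[5]: T = 04, S = E(K, T) = 26; D4 ⊕ 26 = F2.

P[0] = E1, P[1] = 06, P[2] = DA, P[3] = 7C, P[4] = 69, P[5] = F2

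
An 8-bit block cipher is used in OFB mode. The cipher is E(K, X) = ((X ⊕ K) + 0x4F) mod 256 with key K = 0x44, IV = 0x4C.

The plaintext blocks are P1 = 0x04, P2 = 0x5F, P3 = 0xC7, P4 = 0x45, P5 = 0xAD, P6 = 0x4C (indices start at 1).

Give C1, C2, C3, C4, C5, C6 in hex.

OFB encryption: S_i = E(K, S_{i−1}) with S_{0} = IV; C_i = P_i ⊕ S_i.
C1: S = E(K, 0x4C) = 0x57; 0x04 ⊕ 0x57 = 0x53.
C2: S = E(K, 0x57) = 0x62; 0x5F ⊕ 0x62 = 0x3D.
C3: S = E(K, 0x62) = 0x75; 0xC7 ⊕ 0x75 = 0xB2.
C4: S = E(K, 0x75) = 0x80; 0x45 ⊕ 0x80 = 0xC5.
C5: S = E(K, 0x80) = 0x13; 0xAD ⊕ 0x13 = 0xBE.
C6: S = E(K, 0x13) = 0xA6; 0x4C ⊕ 0xA6 = 0xEA.

C1 = 0x53, C2 = 0x3D, C3 = 0xB2, C4 = 0xC5, C5 = 0xBE, C6 = 0xEA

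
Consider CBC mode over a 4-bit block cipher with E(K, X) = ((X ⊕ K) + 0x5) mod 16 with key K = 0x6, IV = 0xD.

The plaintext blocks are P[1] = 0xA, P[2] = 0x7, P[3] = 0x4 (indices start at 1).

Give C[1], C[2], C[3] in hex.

C[1] = 0x6, C[2] = 0xC, C[3] = 0x3

CBC encryption: C_i = E(K, P_i ⊕ C_{i−1}), with C_{0} = IV.
C[1]: P[1] ⊕ 0xD = 0x7; E(K, 0x7) = 0x6.
C[2]: P[2] ⊕ 0x6 = 0x1; E(K, 0x1) = 0xC.
C[3]: P[3] ⊕ 0xC = 0x8; E(K, 0x8) = 0x3.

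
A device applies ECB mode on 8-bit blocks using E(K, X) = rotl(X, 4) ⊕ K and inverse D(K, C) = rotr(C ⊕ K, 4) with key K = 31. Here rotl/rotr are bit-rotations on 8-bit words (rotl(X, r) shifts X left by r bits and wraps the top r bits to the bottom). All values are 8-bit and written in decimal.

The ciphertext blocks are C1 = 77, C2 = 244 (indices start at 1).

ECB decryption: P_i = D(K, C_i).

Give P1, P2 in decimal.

P1 = 37, P2 = 190

P1: D(K, 77) = 37.
P2: D(K, 244) = 190.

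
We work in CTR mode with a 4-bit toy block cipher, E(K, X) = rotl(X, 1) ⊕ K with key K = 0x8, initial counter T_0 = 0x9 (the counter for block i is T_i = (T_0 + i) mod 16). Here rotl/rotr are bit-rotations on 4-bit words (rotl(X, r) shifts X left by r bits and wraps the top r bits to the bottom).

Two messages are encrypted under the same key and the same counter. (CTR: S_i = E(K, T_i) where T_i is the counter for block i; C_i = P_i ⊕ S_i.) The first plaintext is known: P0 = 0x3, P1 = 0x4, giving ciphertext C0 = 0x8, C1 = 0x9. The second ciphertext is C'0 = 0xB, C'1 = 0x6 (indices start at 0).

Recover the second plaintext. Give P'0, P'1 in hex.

In CTR with a reused counter, both messages share the same keystream S_i, so C_i ⊕ C'_i = P_i ⊕ P'_i and thus P'_i = P_i ⊕ C_i ⊕ C'_i.
P'0: 0x3 ⊕ 0x8 ⊕ 0xB = 0x0.
P'1: 0x4 ⊕ 0x9 ⊕ 0x6 = 0xB.

P'0 = 0x0, P'1 = 0xB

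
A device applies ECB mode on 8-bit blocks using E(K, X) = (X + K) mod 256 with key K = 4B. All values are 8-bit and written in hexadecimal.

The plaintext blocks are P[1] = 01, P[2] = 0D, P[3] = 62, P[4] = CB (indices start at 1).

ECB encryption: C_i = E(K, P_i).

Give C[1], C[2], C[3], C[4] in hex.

C[1] = 4C, C[2] = 58, C[3] = AD, C[4] = 16

C[1]: E(K, 01) = 4C.
C[2]: E(K, 0D) = 58.
C[3]: E(K, 62) = AD.
C[4]: E(K, CB) = 16.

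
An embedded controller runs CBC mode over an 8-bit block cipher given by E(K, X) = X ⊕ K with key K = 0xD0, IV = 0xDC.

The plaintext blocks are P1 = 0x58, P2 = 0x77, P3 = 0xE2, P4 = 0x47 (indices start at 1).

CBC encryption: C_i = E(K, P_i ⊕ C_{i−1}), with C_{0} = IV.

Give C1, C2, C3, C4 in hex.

C1: P1 ⊕ 0xDC = 0x84; E(K, 0x84) = 0x54.
C2: P2 ⊕ 0x54 = 0x23; E(K, 0x23) = 0xF3.
C3: P3 ⊕ 0xF3 = 0x11; E(K, 0x11) = 0xC1.
C4: P4 ⊕ 0xC1 = 0x86; E(K, 0x86) = 0x56.

C1 = 0x54, C2 = 0xF3, C3 = 0xC1, C4 = 0x56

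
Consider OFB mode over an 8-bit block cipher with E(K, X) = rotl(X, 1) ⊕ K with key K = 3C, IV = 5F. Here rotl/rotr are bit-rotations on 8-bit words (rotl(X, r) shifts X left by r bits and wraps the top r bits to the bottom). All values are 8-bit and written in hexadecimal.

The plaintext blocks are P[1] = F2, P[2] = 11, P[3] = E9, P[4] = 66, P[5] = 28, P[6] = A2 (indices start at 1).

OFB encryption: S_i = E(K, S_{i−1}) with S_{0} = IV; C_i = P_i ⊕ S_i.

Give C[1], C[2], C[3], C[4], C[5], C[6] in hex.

C[1] = 70, C[2] = 28, C[3] = A7, C[4] = C6, C[5] = 55, C[6] = 64

C[1]: S = E(K, 5F) = 82; F2 ⊕ 82 = 70.
C[2]: S = E(K, 82) = 39; 11 ⊕ 39 = 28.
C[3]: S = E(K, 39) = 4E; E9 ⊕ 4E = A7.
C[4]: S = E(K, 4E) = A0; 66 ⊕ A0 = C6.
C[5]: S = E(K, A0) = 7D; 28 ⊕ 7D = 55.
C[6]: S = E(K, 7D) = C6; A2 ⊕ C6 = 64.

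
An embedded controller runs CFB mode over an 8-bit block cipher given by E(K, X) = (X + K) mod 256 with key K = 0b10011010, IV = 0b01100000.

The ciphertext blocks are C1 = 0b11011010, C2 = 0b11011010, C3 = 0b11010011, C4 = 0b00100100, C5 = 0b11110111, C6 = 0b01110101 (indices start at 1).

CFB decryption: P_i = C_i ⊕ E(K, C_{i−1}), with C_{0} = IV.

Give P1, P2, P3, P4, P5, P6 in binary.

P1 = 0b00100000, P2 = 0b10101110, P3 = 0b10100111, P4 = 0b01001001, P5 = 0b01001001, P6 = 0b11100100

P1: E(K, 0b01100000) = 0b11111010; 0b11011010 ⊕ 0b11111010 = 0b00100000.
P2: E(K, 0b11011010) = 0b01110100; 0b11011010 ⊕ 0b01110100 = 0b10101110.
P3: E(K, 0b11011010) = 0b01110100; 0b11010011 ⊕ 0b01110100 = 0b10100111.
P4: E(K, 0b11010011) = 0b01101101; 0b00100100 ⊕ 0b01101101 = 0b01001001.
P5: E(K, 0b00100100) = 0b10111110; 0b11110111 ⊕ 0b10111110 = 0b01001001.
P6: E(K, 0b11110111) = 0b10010001; 0b01110101 ⊕ 0b10010001 = 0b11100100.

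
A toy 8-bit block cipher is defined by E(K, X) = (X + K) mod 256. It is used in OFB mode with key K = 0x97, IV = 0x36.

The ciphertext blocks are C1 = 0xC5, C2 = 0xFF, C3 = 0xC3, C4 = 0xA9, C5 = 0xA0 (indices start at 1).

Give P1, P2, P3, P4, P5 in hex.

P1 = 0x08, P2 = 0x9B, P3 = 0x38, P4 = 0x3B, P5 = 0x89

OFB decryption: S_i = E(K, S_{i−1}) with S_{0} = IV; P_i = C_i ⊕ S_i.
P1: S = E(K, 0x36) = 0xCD; 0xC5 ⊕ 0xCD = 0x08.
P2: S = E(K, 0xCD) = 0x64; 0xFF ⊕ 0x64 = 0x9B.
P3: S = E(K, 0x64) = 0xFB; 0xC3 ⊕ 0xFB = 0x38.
P4: S = E(K, 0xFB) = 0x92; 0xA9 ⊕ 0x92 = 0x3B.
P5: S = E(K, 0x92) = 0x29; 0xA0 ⊕ 0x29 = 0x89.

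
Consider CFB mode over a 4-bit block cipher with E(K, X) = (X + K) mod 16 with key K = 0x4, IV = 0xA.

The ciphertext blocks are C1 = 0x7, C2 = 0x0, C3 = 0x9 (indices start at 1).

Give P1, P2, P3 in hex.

CFB decryption: P_i = C_i ⊕ E(K, C_{i−1}), with C_{0} = IV.
P1: E(K, 0xA) = 0xE; 0x7 ⊕ 0xE = 0x9.
P2: E(K, 0x7) = 0xB; 0x0 ⊕ 0xB = 0xB.
P3: E(K, 0x0) = 0x4; 0x9 ⊕ 0x4 = 0xD.

P1 = 0x9, P2 = 0xB, P3 = 0xD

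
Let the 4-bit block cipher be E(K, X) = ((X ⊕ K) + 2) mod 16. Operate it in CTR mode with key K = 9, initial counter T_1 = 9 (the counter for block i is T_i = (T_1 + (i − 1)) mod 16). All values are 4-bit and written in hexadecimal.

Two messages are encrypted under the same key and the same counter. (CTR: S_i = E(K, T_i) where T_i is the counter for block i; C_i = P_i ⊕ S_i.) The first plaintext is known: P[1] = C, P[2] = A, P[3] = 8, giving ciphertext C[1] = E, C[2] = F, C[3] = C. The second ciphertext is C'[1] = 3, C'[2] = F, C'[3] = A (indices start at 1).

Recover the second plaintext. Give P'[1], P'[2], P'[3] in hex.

In CTR with a reused counter, both messages share the same keystream S_i, so C_i ⊕ C'_i = P_i ⊕ P'_i and thus P'_i = P_i ⊕ C_i ⊕ C'_i.
P'[1]: C ⊕ E ⊕ 3 = 1.
P'[2]: A ⊕ F ⊕ F = A.
P'[3]: 8 ⊕ C ⊕ A = E.

P'[1] = 1, P'[2] = A, P'[3] = E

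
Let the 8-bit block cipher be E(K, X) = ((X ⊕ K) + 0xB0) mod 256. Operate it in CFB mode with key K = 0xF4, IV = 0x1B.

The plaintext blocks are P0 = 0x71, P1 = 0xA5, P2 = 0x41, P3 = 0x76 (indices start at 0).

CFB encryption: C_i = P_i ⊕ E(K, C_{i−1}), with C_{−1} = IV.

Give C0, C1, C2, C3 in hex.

C0: E(K, 0x1B) = 0x9F; 0x71 ⊕ 0x9F = 0xEE.
C1: E(K, 0xEE) = 0xCA; 0xA5 ⊕ 0xCA = 0x6F.
C2: E(K, 0x6F) = 0x4B; 0x41 ⊕ 0x4B = 0x0A.
C3: E(K, 0x0A) = 0xAE; 0x76 ⊕ 0xAE = 0xD8.

C0 = 0xEE, C1 = 0x6F, C2 = 0x0A, C3 = 0xD8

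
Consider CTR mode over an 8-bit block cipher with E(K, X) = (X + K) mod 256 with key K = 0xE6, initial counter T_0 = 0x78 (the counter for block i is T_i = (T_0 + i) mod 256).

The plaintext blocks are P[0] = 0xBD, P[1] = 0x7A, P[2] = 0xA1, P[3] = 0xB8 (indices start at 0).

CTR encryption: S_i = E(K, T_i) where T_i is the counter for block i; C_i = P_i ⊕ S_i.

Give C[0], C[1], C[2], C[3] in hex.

C[0]: T = 0x78, S = E(K, T) = 0x5E; 0xBD ⊕ 0x5E = 0xE3.
C[1]: T = 0x79, S = E(K, T) = 0x5F; 0x7A ⊕ 0x5F = 0x25.
C[2]: T = 0x7A, S = E(K, T) = 0x60; 0xA1 ⊕ 0x60 = 0xC1.
C[3]: T = 0x7B, S = E(K, T) = 0x61; 0xB8 ⊕ 0x61 = 0xD9.

C[0] = 0xE3, C[1] = 0x25, C[2] = 0xC1, C[3] = 0xD9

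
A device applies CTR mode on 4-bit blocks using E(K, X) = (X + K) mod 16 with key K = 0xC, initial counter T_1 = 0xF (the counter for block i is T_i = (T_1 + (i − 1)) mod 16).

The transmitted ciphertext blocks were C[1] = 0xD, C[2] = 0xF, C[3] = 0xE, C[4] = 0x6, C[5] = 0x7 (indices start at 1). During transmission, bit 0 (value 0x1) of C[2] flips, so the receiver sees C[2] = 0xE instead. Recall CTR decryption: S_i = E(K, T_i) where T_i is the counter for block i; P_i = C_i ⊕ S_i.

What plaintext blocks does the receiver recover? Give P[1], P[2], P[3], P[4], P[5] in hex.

P[1] = 0x6, P[2] = 0x2, P[3] = 0x3, P[4] = 0x8, P[5] = 0x8

Only C[2] changed, to 0xE. In CTR, a change in C_i flips the same bit in P_i only; the keystream is unaffected. Decrypting the received ciphertext:
P[1]: T = 0xF, S = E(K, T) = 0xB; 0xD ⊕ 0xB = 0x6.
P[2]: T = 0x0, S = E(K, T) = 0xC; 0xE ⊕ 0xC = 0x2.
P[3]: T = 0x1, S = E(K, T) = 0xD; 0xE ⊕ 0xD = 0x3.
P[4]: T = 0x2, S = E(K, T) = 0xE; 0x6 ⊕ 0xE = 0x8.
P[5]: T = 0x3, S = E(K, T) = 0xF; 0x7 ⊕ 0xF = 0x8.
Blocks that differ from the original plaintext: P[2].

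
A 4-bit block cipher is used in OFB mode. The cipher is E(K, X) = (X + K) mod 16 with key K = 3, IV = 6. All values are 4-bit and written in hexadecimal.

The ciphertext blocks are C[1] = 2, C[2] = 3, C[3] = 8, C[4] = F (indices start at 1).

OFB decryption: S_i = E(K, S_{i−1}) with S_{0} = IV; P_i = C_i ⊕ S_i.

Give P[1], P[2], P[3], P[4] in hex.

P[1] = B, P[2] = F, P[3] = 7, P[4] = D

P[1]: S = E(K, 6) = 9; 2 ⊕ 9 = B.
P[2]: S = E(K, 9) = C; 3 ⊕ C = F.
P[3]: S = E(K, C) = F; 8 ⊕ F = 7.
P[4]: S = E(K, F) = 2; F ⊕ 2 = D.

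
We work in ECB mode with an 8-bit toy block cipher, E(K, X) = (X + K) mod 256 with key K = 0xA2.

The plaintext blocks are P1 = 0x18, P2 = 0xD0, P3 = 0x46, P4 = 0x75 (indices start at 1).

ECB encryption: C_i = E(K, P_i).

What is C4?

C4 = 0x17

C4: E(K, 0x75) = 0x17.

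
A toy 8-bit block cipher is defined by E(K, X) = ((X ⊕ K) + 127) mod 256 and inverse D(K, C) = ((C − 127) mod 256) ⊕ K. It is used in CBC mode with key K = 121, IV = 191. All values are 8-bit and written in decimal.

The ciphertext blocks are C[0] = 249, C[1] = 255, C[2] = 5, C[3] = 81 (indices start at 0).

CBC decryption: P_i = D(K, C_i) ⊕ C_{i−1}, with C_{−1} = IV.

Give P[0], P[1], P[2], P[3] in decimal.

P[0]: D(K, 249) = 3; 3 ⊕ 191 = 188.
P[1]: D(K, 255) = 249; 249 ⊕ 249 = 0.
P[2]: D(K, 5) = 255; 255 ⊕ 255 = 0.
P[3]: D(K, 81) = 171; 171 ⊕ 5 = 174.

P[0] = 188, P[1] = 0, P[2] = 0, P[3] = 174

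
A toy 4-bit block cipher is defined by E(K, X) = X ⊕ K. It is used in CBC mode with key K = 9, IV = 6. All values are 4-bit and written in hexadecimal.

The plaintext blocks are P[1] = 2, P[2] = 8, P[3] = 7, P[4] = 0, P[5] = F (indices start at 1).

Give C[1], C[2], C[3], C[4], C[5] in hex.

C[1] = D, C[2] = C, C[3] = 2, C[4] = B, C[5] = D

CBC encryption: C_i = E(K, P_i ⊕ C_{i−1}), with C_{0} = IV.
C[1]: P[1] ⊕ 6 = 4; E(K, 4) = D.
C[2]: P[2] ⊕ D = 5; E(K, 5) = C.
C[3]: P[3] ⊕ C = B; E(K, B) = 2.
C[4]: P[4] ⊕ 2 = 2; E(K, 2) = B.
C[5]: P[5] ⊕ B = 4; E(K, 4) = D.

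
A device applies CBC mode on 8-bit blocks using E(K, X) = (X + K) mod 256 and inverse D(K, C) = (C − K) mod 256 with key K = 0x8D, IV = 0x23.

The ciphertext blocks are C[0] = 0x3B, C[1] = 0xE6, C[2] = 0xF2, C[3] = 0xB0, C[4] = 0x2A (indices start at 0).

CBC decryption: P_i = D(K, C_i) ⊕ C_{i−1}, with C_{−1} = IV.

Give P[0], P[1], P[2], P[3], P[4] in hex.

P[0] = 0x8D, P[1] = 0x62, P[2] = 0x83, P[3] = 0xD1, P[4] = 0x2D

P[0]: D(K, 0x3B) = 0xAE; 0xAE ⊕ 0x23 = 0x8D.
P[1]: D(K, 0xE6) = 0x59; 0x59 ⊕ 0x3B = 0x62.
P[2]: D(K, 0xF2) = 0x65; 0x65 ⊕ 0xE6 = 0x83.
P[3]: D(K, 0xB0) = 0x23; 0x23 ⊕ 0xF2 = 0xD1.
P[4]: D(K, 0x2A) = 0x9D; 0x9D ⊕ 0xB0 = 0x2D.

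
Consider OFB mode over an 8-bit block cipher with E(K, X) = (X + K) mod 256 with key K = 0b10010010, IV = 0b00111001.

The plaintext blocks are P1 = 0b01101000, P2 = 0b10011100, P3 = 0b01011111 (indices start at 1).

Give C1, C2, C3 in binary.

OFB encryption: S_i = E(K, S_{i−1}) with S_{0} = IV; C_i = P_i ⊕ S_i.
C1: S = E(K, 0b00111001) = 0b11001011; 0b01101000 ⊕ 0b11001011 = 0b10100011.
C2: S = E(K, 0b11001011) = 0b01011101; 0b10011100 ⊕ 0b01011101 = 0b11000001.
C3: S = E(K, 0b01011101) = 0b11101111; 0b01011111 ⊕ 0b11101111 = 0b10110000.

C1 = 0b10100011, C2 = 0b11000001, C3 = 0b10110000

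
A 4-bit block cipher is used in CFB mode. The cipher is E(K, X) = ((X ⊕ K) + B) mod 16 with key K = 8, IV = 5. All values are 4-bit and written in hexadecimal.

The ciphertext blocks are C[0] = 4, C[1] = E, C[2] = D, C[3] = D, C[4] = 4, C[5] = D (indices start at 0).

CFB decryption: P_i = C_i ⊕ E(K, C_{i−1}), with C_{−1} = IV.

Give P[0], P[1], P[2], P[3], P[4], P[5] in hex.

P[0]: E(K, 5) = 8; 4 ⊕ 8 = C.
P[1]: E(K, 4) = 7; E ⊕ 7 = 9.
P[2]: E(K, E) = 1; D ⊕ 1 = C.
P[3]: E(K, D) = 0; D ⊕ 0 = D.
P[4]: E(K, D) = 0; 4 ⊕ 0 = 4.
P[5]: E(K, 4) = 7; D ⊕ 7 = A.

P[0] = C, P[1] = 9, P[2] = C, P[3] = D, P[4] = 4, P[5] = A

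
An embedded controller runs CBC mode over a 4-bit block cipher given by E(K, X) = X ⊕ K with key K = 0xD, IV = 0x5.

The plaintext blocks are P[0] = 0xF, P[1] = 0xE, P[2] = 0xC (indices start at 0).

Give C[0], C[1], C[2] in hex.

C[0] = 0x7, C[1] = 0x4, C[2] = 0x5

CBC encryption: C_i = E(K, P_i ⊕ C_{i−1}), with C_{−1} = IV.
C[0]: P[0] ⊕ 0x5 = 0xA; E(K, 0xA) = 0x7.
C[1]: P[1] ⊕ 0x7 = 0x9; E(K, 0x9) = 0x4.
C[2]: P[2] ⊕ 0x4 = 0x8; E(K, 0x8) = 0x5.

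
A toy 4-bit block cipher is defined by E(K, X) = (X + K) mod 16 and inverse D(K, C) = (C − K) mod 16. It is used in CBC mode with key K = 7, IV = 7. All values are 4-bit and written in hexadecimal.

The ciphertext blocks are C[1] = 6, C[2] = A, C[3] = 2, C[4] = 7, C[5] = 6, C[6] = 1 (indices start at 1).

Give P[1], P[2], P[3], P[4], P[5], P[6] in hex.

CBC decryption: P_i = D(K, C_i) ⊕ C_{i−1}, with C_{0} = IV.
P[1]: D(K, 6) = F; F ⊕ 7 = 8.
P[2]: D(K, A) = 3; 3 ⊕ 6 = 5.
P[3]: D(K, 2) = B; B ⊕ A = 1.
P[4]: D(K, 7) = 0; 0 ⊕ 2 = 2.
P[5]: D(K, 6) = F; F ⊕ 7 = 8.
P[6]: D(K, 1) = A; A ⊕ 6 = C.

P[1] = 8, P[2] = 5, P[3] = 1, P[4] = 2, P[5] = 8, P[6] = C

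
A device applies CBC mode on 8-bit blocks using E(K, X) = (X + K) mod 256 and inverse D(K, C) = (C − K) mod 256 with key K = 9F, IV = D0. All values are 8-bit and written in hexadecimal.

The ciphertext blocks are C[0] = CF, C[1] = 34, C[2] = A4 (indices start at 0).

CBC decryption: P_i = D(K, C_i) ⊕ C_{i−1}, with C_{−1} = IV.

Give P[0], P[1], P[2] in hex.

P[0]: D(K, CF) = 30; 30 ⊕ D0 = E0.
P[1]: D(K, 34) = 95; 95 ⊕ CF = 5A.
P[2]: D(K, A4) = 05; 05 ⊕ 34 = 31.

P[0] = E0, P[1] = 5A, P[2] = 31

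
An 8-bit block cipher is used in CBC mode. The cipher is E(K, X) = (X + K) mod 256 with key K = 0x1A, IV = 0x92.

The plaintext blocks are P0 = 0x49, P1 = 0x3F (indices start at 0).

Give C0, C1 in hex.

CBC encryption: C_i = E(K, P_i ⊕ C_{i−1}), with C_{−1} = IV.
C0: P0 ⊕ 0x92 = 0xDB; E(K, 0xDB) = 0xF5.
C1: P1 ⊕ 0xF5 = 0xCA; E(K, 0xCA) = 0xE4.

C0 = 0xF5, C1 = 0xE4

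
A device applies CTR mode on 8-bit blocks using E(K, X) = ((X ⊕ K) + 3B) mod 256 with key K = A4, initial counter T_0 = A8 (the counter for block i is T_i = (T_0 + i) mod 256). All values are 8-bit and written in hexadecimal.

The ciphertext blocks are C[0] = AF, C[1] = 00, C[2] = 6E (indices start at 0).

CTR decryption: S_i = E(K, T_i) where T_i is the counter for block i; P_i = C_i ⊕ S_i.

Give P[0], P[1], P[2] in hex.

P[0] = E8, P[1] = 48, P[2] = 27

P[0]: T = A8, S = E(K, T) = 47; AF ⊕ 47 = E8.
P[1]: T = A9, S = E(K, T) = 48; 00 ⊕ 48 = 48.
P[2]: T = AA, S = E(K, T) = 49; 6E ⊕ 49 = 27.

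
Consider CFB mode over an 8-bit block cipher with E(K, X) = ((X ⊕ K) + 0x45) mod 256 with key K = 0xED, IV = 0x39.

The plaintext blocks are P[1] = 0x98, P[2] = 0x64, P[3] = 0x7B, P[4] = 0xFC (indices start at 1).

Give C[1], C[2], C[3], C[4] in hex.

CFB encryption: C_i = P_i ⊕ E(K, C_{i−1}), with C_{0} = IV.
C[1]: E(K, 0x39) = 0x19; 0x98 ⊕ 0x19 = 0x81.
C[2]: E(K, 0x81) = 0xB1; 0x64 ⊕ 0xB1 = 0xD5.
C[3]: E(K, 0xD5) = 0x7D; 0x7B ⊕ 0x7D = 0x06.
C[4]: E(K, 0x06) = 0x30; 0xFC ⊕ 0x30 = 0xCC.

C[1] = 0x81, C[2] = 0xD5, C[3] = 0x06, C[4] = 0xCC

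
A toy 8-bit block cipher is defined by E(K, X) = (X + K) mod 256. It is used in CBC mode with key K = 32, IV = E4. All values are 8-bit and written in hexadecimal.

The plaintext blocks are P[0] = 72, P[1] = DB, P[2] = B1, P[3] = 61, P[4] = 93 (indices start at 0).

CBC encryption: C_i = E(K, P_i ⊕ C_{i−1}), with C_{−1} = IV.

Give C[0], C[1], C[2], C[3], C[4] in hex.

C[0] = C8, C[1] = 45, C[2] = 26, C[3] = 79, C[4] = 1C

C[0]: P[0] ⊕ E4 = 96; E(K, 96) = C8.
C[1]: P[1] ⊕ C8 = 13; E(K, 13) = 45.
C[2]: P[2] ⊕ 45 = F4; E(K, F4) = 26.
C[3]: P[3] ⊕ 26 = 47; E(K, 47) = 79.
C[4]: P[4] ⊕ 79 = EA; E(K, EA) = 1C.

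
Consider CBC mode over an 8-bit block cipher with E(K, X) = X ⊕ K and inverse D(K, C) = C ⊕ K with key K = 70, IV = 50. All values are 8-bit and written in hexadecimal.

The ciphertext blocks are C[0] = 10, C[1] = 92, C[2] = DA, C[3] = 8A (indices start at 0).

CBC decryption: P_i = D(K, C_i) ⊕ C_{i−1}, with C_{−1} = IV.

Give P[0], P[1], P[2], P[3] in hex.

P[0] = 30, P[1] = F2, P[2] = 38, P[3] = 20

P[0]: D(K, 10) = 60; 60 ⊕ 50 = 30.
P[1]: D(K, 92) = E2; E2 ⊕ 10 = F2.
P[2]: D(K, DA) = AA; AA ⊕ 92 = 38.
P[3]: D(K, 8A) = FA; FA ⊕ DA = 20.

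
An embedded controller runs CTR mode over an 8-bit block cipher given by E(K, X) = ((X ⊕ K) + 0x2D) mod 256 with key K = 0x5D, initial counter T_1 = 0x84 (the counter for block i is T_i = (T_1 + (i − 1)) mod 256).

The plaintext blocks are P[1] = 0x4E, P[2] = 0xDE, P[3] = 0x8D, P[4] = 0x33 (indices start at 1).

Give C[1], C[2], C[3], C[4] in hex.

C[1] = 0x48, C[2] = 0xDB, C[3] = 0x85, C[4] = 0x34

CTR encryption: S_i = E(K, T_i) where T_i is the counter for block i; C_i = P_i ⊕ S_i.
C[1]: T = 0x84, S = E(K, T) = 0x06; 0x4E ⊕ 0x06 = 0x48.
C[2]: T = 0x85, S = E(K, T) = 0x05; 0xDE ⊕ 0x05 = 0xDB.
C[3]: T = 0x86, S = E(K, T) = 0x08; 0x8D ⊕ 0x08 = 0x85.
C[4]: T = 0x87, S = E(K, T) = 0x07; 0x33 ⊕ 0x07 = 0x34.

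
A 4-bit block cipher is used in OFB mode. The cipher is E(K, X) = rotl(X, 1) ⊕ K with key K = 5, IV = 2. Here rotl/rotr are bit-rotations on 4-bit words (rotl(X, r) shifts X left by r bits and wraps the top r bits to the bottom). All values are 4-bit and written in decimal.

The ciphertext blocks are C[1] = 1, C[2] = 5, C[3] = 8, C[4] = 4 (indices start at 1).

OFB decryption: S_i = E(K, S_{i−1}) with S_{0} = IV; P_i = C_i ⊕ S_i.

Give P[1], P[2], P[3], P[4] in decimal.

P[1] = 0, P[2] = 2, P[3] = 3, P[4] = 6

P[1]: S = E(K, 2) = 1; 1 ⊕ 1 = 0.
P[2]: S = E(K, 1) = 7; 5 ⊕ 7 = 2.
P[3]: S = E(K, 7) = 11; 8 ⊕ 11 = 3.
P[4]: S = E(K, 11) = 2; 4 ⊕ 2 = 6.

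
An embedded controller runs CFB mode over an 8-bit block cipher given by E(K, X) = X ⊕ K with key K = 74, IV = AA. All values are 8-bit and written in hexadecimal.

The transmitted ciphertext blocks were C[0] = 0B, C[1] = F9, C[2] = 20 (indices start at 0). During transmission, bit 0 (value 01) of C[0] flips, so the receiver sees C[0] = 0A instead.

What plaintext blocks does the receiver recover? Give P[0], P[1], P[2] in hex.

P[0] = D4, P[1] = 87, P[2] = AD

CFB decryption: P_i = C_i ⊕ E(K, C_{i−1}), with C_{−1} = IV.
Only C[0] changed, to 0A. In CFB, a change in C_i flips the same bit in P_i and garbles P_{i+1}. Decrypting the received ciphertext:
P[0]: E(K, AA) = DE; 0A ⊕ DE = D4.
P[1]: E(K, 0A) = 7E; F9 ⊕ 7E = 87.
P[2]: E(K, F9) = 8D; 20 ⊕ 8D = AD.
Blocks that differ from the original plaintext: P[0], P[1].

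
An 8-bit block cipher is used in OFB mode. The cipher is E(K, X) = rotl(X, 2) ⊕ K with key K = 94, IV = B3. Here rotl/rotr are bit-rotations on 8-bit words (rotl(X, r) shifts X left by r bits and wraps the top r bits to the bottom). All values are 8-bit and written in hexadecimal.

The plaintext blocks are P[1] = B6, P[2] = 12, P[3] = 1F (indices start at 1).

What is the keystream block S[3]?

63

OFB encryption: S_i = E(K, S_{i−1}) with S_{0} = IV; C_i = P_i ⊕ S_i.
C[1]: S = E(K, B3) = 5A; B6 ⊕ 5A = EC.
C[2]: S = E(K, 5A) = FD; 12 ⊕ FD = EF.
C[3]: S = E(K, FD) = 63; 1F ⊕ 63 = 7C.
So S[3] = 63.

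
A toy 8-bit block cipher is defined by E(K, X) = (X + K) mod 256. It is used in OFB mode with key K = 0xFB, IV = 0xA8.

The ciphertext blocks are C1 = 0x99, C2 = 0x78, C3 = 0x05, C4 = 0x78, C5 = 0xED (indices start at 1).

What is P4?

P4 = 0xEC

OFB decryption: S_i = E(K, S_{i−1}) with S_{0} = IV; P_i = C_i ⊕ S_i.
P1: S = E(K, 0xA8) = 0xA3; 0x99 ⊕ 0xA3 = 0x3A.
P2: S = E(K, 0xA3) = 0x9E; 0x78 ⊕ 0x9E = 0xE6.
P3: S = E(K, 0x9E) = 0x99; 0x05 ⊕ 0x99 = 0x9C.
P4: S = E(K, 0x99) = 0x94; 0x78 ⊕ 0x94 = 0xEC.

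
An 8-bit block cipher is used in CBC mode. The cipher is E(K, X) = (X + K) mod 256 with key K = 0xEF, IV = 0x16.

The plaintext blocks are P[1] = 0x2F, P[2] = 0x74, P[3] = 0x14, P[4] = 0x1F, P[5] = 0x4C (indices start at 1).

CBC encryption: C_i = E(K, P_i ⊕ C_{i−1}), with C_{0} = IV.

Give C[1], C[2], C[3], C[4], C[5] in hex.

C[1]: P[1] ⊕ 0x16 = 0x39; E(K, 0x39) = 0x28.
C[2]: P[2] ⊕ 0x28 = 0x5C; E(K, 0x5C) = 0x4B.
C[3]: P[3] ⊕ 0x4B = 0x5F; E(K, 0x5F) = 0x4E.
C[4]: P[4] ⊕ 0x4E = 0x51; E(K, 0x51) = 0x40.
C[5]: P[5] ⊕ 0x40 = 0x0C; E(K, 0x0C) = 0xFB.

C[1] = 0x28, C[2] = 0x4B, C[3] = 0x4E, C[4] = 0x40, C[5] = 0xFB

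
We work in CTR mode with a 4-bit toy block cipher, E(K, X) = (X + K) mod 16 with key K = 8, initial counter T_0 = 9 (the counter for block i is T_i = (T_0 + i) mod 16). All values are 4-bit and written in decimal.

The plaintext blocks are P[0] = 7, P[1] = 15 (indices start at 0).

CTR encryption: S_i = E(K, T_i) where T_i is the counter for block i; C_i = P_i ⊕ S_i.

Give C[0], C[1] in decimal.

C[0]: T = 9, S = E(K, T) = 1; 7 ⊕ 1 = 6.
C[1]: T = 10, S = E(K, T) = 2; 15 ⊕ 2 = 13.

C[0] = 6, C[1] = 13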